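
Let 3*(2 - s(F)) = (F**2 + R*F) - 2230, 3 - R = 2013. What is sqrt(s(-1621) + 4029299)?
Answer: 7*sqrt(42206) ≈ 1438.1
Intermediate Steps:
R = -2010 (R = 3 - 1*2013 = 3 - 2013 = -2010)
s(F) = 2236/3 + 670*F - F**2/3 (s(F) = 2 - ((F**2 - 2010*F) - 2230)/3 = 2 - (-2230 + F**2 - 2010*F)/3 = 2 + (2230/3 + 670*F - F**2/3) = 2236/3 + 670*F - F**2/3)
sqrt(s(-1621) + 4029299) = sqrt((2236/3 + 670*(-1621) - 1/3*(-1621)**2) + 4029299) = sqrt((2236/3 - 1086070 - 1/3*2627641) + 4029299) = sqrt((2236/3 - 1086070 - 2627641/3) + 4029299) = sqrt(-1961205 + 4029299) = sqrt(2068094) = 7*sqrt(42206)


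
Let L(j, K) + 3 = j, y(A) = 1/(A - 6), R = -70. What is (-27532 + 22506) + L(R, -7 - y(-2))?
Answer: -5099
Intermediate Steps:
y(A) = 1/(-6 + A)
L(j, K) = -3 + j
(-27532 + 22506) + L(R, -7 - y(-2)) = (-27532 + 22506) + (-3 - 70) = -5026 - 73 = -5099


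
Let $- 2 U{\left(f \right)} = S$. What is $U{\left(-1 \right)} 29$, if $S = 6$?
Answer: $-87$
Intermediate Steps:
$U{\left(f \right)} = -3$ ($U{\left(f \right)} = \left(- \frac{1}{2}\right) 6 = -3$)
$U{\left(-1 \right)} 29 = \left(-3\right) 29 = -87$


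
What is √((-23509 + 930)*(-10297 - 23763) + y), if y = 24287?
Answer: √769065027 ≈ 27732.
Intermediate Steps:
√((-23509 + 930)*(-10297 - 23763) + y) = √((-23509 + 930)*(-10297 - 23763) + 24287) = √(-22579*(-34060) + 24287) = √(769040740 + 24287) = √769065027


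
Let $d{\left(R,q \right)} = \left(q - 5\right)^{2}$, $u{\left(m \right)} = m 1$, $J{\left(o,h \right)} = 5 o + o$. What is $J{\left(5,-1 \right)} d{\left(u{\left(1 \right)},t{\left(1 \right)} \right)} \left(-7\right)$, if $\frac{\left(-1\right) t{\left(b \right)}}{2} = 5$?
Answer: $-47250$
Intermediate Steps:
$t{\left(b \right)} = -10$ ($t{\left(b \right)} = \left(-2\right) 5 = -10$)
$J{\left(o,h \right)} = 6 o$
$u{\left(m \right)} = m$
$d{\left(R,q \right)} = \left(-5 + q\right)^{2}$
$J{\left(5,-1 \right)} d{\left(u{\left(1 \right)},t{\left(1 \right)} \right)} \left(-7\right) = 6 \cdot 5 \left(-5 - 10\right)^{2} \left(-7\right) = 30 \left(-15\right)^{2} \left(-7\right) = 30 \cdot 225 \left(-7\right) = 6750 \left(-7\right) = -47250$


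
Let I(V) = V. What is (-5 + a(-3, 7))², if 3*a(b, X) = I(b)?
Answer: 36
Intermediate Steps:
a(b, X) = b/3
(-5 + a(-3, 7))² = (-5 + (⅓)*(-3))² = (-5 - 1)² = (-6)² = 36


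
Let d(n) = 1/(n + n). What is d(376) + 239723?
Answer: 180271697/752 ≈ 2.3972e+5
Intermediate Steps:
d(n) = 1/(2*n)
d(376) + 239723 = (½)/376 + 239723 = (½)*(1/376) + 239723 = 1/752 + 239723 = 180271697/752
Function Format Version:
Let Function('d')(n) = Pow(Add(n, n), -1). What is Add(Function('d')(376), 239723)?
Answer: Rational(180271697, 752) ≈ 2.3972e+5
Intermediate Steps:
Function('d')(n) = Mul(Rational(1, 2), Pow(n, -1)) (Function('d')(n) = Pow(Mul(2, n), -1) = Mul(Rational(1, 2), Pow(n, -1)))
Add(Function('d')(376), 239723) = Add(Mul(Rational(1, 2), Pow(376, -1)), 239723) = Add(Mul(Rational(1, 2), Rational(1, 376)), 239723) = Add(Rational(1, 752), 239723) = Rational(180271697, 752)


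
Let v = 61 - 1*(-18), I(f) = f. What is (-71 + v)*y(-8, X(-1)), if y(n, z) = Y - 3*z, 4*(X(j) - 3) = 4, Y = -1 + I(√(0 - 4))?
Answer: -104 + 16*I ≈ -104.0 + 16.0*I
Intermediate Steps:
Y = -1 + 2*I (Y = -1 + √(0 - 4) = -1 + √(-4) = -1 + 2*I ≈ -1.0 + 2.0*I)
X(j) = 4 (X(j) = 3 + (¼)*4 = 3 + 1 = 4)
y(n, z) = -1 - 3*z + 2*I (y(n, z) = (-1 + 2*I) - 3*z = -1 - 3*z + 2*I)
v = 79 (v = 61 + 18 = 79)
(-71 + v)*y(-8, X(-1)) = (-71 + 79)*(-1 - 3*4 + 2*I) = 8*(-1 - 12 + 2*I) = 8*(-13 + 2*I) = -104 + 16*I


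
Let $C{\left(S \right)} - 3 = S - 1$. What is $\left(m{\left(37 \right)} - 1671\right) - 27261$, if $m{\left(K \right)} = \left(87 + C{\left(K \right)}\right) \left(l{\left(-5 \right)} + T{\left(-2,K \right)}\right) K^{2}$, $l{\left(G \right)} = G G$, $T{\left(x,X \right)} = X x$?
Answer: $-8481138$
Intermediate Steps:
$C{\left(S \right)} = 2 + S$ ($C{\left(S \right)} = 3 + \left(S - 1\right) = 3 + \left(-1 + S\right) = 2 + S$)
$l{\left(G \right)} = G^{2}$
$m{\left(K \right)} = K^{2} \left(25 - 2 K\right) \left(89 + K\right)$ ($m{\left(K \right)} = \left(87 + \left(2 + K\right)\right) \left(\left(-5\right)^{2} + K \left(-2\right)\right) K^{2} = \left(89 + K\right) \left(25 - 2 K\right) K^{2} = \left(25 - 2 K\right) \left(89 + K\right) K^{2} = K^{2} \left(25 - 2 K\right) \left(89 + K\right)$)
$\left(m{\left(37 \right)} - 1671\right) - 27261 = \left(37^{2} \left(2225 - 5661 - 2 \cdot 37^{2}\right) - 1671\right) - 27261 = \left(1369 \left(2225 - 5661 - 2738\right) - 1671\right) - 27261 = \left(1369 \left(-6174\right) - 1671\right) - 27261 = \left(-8452206 - 1671\right) - 27261 = -8453877 - 27261 = -8481138$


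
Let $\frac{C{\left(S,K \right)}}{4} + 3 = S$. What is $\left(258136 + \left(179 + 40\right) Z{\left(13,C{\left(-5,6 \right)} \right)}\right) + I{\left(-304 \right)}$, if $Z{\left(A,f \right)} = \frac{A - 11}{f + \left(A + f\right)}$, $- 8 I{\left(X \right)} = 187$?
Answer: $\frac{35102149}{136} \approx 2.581 \cdot 10^{5}$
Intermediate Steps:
$I{\left(X \right)} = - \frac{187}{8}$ ($I{\left(X \right)} = \left(- \frac{1}{8}\right) 187 = - \frac{187}{8}$)
$C{\left(S,K \right)} = -12 + 4 S$
$Z{\left(A,f \right)} = \frac{-11 + A}{A + 2 f}$
$\left(258136 + \left(179 + 40\right) Z{\left(13,C{\left(-5,6 \right)} \right)}\right) + I{\left(-304 \right)} = \left(258136 + \left(179 + 40\right) \frac{-11 + 13}{13 + 2 \left(-12 + 4 \left(-5\right)\right)}\right) - \frac{187}{8} = \left(258136 + 219 \frac{1}{13 + 2 \left(-12 - 20\right)} 2\right) - \frac{187}{8} = \left(258136 + 219 \frac{1}{13 + 2 \left(-32\right)} 2\right) - \frac{187}{8} = \left(258136 + 219 \frac{1}{13 - 64} \cdot 2\right) - \frac{187}{8} = \left(258136 + 219 \frac{1}{-51} \cdot 2\right) - \frac{187}{8} = \left(258136 + 219 \left(\left(- \frac{1}{51}\right) 2\right)\right) - \frac{187}{8} = \left(258136 + 219 \left(- \frac{2}{51}\right)\right) - \frac{187}{8} = \left(258136 - \frac{146}{17}\right) - \frac{187}{8} = \frac{4388166}{17} - \frac{187}{8} = \frac{35102149}{136}$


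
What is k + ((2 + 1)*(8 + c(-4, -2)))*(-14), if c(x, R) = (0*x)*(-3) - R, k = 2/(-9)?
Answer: -3782/9 ≈ -420.22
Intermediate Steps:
k = -2/9 (k = 2*(-⅑) = -2/9 ≈ -0.22222)
c(x, R) = -R (c(x, R) = 0*(-3) - R = 0 - R = -R)
k + ((2 + 1)*(8 + c(-4, -2)))*(-14) = -2/9 + ((2 + 1)*(8 - 1*(-2)))*(-14) = -2/9 + (3*(8 + 2))*(-14) = -2/9 + (3*10)*(-14) = -2/9 + 30*(-14) = -2/9 - 420 = -3782/9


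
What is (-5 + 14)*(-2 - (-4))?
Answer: 18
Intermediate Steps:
(-5 + 14)*(-2 - (-4)) = 9*(-2 - 1*(-4)) = 9*(-2 + 4) = 9*2 = 18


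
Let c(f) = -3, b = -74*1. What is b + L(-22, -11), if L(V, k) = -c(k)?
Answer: -71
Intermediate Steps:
b = -74
L(V, k) = 3 (L(V, k) = -1*(-3) = 3)
b + L(-22, -11) = -74 + 3 = -71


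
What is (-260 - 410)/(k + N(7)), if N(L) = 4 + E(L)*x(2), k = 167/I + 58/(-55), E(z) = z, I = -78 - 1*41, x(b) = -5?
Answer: 2192575/109491 ≈ 20.025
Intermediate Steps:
I = -119 (I = -78 - 41 = -119)
k = -16087/6545 (k = 167/(-119) + 58/(-55) = 167*(-1/119) + 58*(-1/55) = -167/119 - 58/55 = -16087/6545 ≈ -2.4579)
N(L) = 4 - 5*L (N(L) = 4 + L*(-5) = 4 - 5*L)
(-260 - 410)/(k + N(7)) = (-260 - 410)/(-16087/6545 + (4 - 5*7)) = -670/(-16087/6545 + (4 - 35)) = -670/(-16087/6545 - 31) = -670/(-218982/6545) = -670*(-6545/218982) = 2192575/109491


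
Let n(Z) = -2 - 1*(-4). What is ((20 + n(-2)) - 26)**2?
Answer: 16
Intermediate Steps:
n(Z) = 2 (n(Z) = -2 + 4 = 2)
((20 + n(-2)) - 26)**2 = ((20 + 2) - 26)**2 = (22 - 26)**2 = (-4)**2 = 16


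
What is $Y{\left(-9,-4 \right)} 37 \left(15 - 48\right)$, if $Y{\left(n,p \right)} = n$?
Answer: $10989$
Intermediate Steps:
$Y{\left(-9,-4 \right)} 37 \left(15 - 48\right) = \left(-9\right) 37 \left(15 - 48\right) = \left(-333\right) \left(-33\right) = 10989$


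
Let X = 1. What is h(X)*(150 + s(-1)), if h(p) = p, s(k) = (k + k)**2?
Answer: 154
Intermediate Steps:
s(k) = 4*k**2 (s(k) = (2*k)**2 = 4*k**2)
h(X)*(150 + s(-1)) = 1*(150 + 4*(-1)**2) = 1*(150 + 4*1) = 1*(150 + 4) = 1*154 = 154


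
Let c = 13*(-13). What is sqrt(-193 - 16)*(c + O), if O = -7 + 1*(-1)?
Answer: -177*I*sqrt(209) ≈ -2558.9*I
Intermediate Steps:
c = -169
O = -8 (O = -7 - 1 = -8)
sqrt(-193 - 16)*(c + O) = sqrt(-193 - 16)*(-169 - 8) = sqrt(-209)*(-177) = (I*sqrt(209))*(-177) = -177*I*sqrt(209)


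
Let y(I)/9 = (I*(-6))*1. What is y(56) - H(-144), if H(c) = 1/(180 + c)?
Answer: -108865/36 ≈ -3024.0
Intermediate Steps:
y(I) = -54*I (y(I) = 9*((I*(-6))*1) = 9*(-6*I*1) = 9*(-6*I) = -54*I)
y(56) - H(-144) = -54*56 - 1/(180 - 144) = -3024 - 1/36 = -108865/36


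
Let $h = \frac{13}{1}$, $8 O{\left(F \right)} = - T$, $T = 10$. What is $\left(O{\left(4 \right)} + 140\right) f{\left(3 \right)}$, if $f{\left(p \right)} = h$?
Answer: $\frac{7215}{4} \approx 1803.8$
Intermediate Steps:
$O{\left(F \right)} = - \frac{5}{4}$ ($O{\left(F \right)} = \frac{\left(-1\right) 10}{8} = \frac{1}{8} \left(-10\right) = - \frac{5}{4}$)
$h = 13$ ($h = 13 \cdot 1 = 13$)
$f{\left(p \right)} = 13$
$\left(O{\left(4 \right)} + 140\right) f{\left(3 \right)} = \left(- \frac{5}{4} + 140\right) 13 = \frac{555}{4} \cdot 13 = \frac{7215}{4}$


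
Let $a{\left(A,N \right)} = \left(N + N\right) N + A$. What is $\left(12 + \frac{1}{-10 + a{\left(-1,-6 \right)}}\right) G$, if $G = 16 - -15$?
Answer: $\frac{22723}{61} \approx 372.51$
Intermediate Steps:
$a{\left(A,N \right)} = A + 2 N^{2}$ ($a{\left(A,N \right)} = 2 N N + A = 2 N^{2} + A = A + 2 N^{2}$)
$G = 31$ ($G = 16 + 15 = 31$)
$\left(12 + \frac{1}{-10 + a{\left(-1,-6 \right)}}\right) G = \left(12 + \frac{1}{-10 - \left(1 - 2 \left(-6\right)^{2}\right)}\right) 31 = \left(12 + \frac{1}{-10 + \left(-1 + 2 \cdot 36\right)}\right) 31 = \left(12 + \frac{1}{-10 + \left(-1 + 72\right)}\right) 31 = \left(12 + \frac{1}{-10 + 71}\right) 31 = \left(12 + \frac{1}{61}\right) 31 = \frac{733}{61} \cdot 31 = \frac{22723}{61}$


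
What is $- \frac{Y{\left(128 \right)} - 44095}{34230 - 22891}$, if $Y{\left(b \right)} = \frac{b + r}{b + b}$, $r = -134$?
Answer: $\frac{5644163}{1451392} \approx 3.8888$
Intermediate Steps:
$Y{\left(b \right)} = \frac{-134 + b}{2 b}$ ($Y{\left(b \right)} = \frac{b - 134}{b + b} = \frac{-134 + b}{2 b}$)
$- \frac{Y{\left(128 \right)} - 44095}{34230 - 22891} = - \frac{\frac{-134 + 128}{2 \cdot 128} - 44095}{34230 - 22891} = - \frac{\frac{1}{2} \cdot \frac{1}{128} \left(-6\right) - 44095}{11339} = - \frac{- \frac{3}{128} - 44095}{11339} = - \frac{-5644163}{128 \cdot 11339} = \left(-1\right) \left(- \frac{5644163}{1451392}\right) = \frac{5644163}{1451392}$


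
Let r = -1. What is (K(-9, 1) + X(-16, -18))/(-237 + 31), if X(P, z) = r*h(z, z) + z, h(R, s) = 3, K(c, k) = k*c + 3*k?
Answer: 27/206 ≈ 0.13107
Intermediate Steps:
K(c, k) = 3*k + c*k (K(c, k) = c*k + 3*k = 3*k + c*k)
X(P, z) = -3 + z (X(P, z) = -1*3 + z = -3 + z)
(K(-9, 1) + X(-16, -18))/(-237 + 31) = (1*(3 - 9) + (-3 - 18))/(-237 + 31) = (1*(-6) - 21)/(-206) = -(-6 - 21)/206 = -1/206*(-27) = 27/206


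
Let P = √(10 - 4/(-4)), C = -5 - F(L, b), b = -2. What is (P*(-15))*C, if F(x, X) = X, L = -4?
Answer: 45*√11 ≈ 149.25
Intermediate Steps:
C = -3 (C = -5 - 1*(-2) = -5 + 2 = -3)
P = √11 (P = √(10 - 4*(-¼)) = √(10 + 1) = √11 ≈ 3.3166)
(P*(-15))*C = (√11*(-15))*(-3) = -15*√11*(-3) = 45*√11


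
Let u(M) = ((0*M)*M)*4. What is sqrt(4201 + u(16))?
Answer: sqrt(4201) ≈ 64.815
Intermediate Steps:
u(M) = 0 (u(M) = (0*M)*4 = 0*4 = 0)
sqrt(4201 + u(16)) = sqrt(4201 + 0) = sqrt(4201)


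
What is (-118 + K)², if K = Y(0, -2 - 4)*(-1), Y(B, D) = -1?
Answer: 13689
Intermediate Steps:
K = 1 (K = -1*(-1) = 1)
(-118 + K)² = (-118 + 1)² = (-117)² = 13689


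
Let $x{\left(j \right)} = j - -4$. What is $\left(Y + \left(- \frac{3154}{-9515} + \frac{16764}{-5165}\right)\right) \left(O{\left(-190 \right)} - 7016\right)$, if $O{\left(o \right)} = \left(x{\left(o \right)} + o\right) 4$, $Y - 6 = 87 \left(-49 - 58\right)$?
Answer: $\frac{155861104438680}{1965799} \approx 7.9286 \cdot 10^{7}$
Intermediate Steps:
$Y = -9303$ ($Y = 6 + 87 \left(-49 - 58\right) = 6 + 87 \left(-107\right) = 6 - 9309 = -9303$)
$x{\left(j \right)} = 4 + j$ ($x{\left(j \right)} = j + 4 = 4 + j$)
$O{\left(o \right)} = 16 + 8 o$ ($O{\left(o \right)} = \left(\left(4 + o\right) + o\right) 4 = \left(4 + 2 o\right) 4 = 16 + 8 o$)
$\left(Y + \left(- \frac{3154}{-9515} + \frac{16764}{-5165}\right)\right) \left(O{\left(-190 \right)} - 7016\right) = \left(-9303 + \left(- \frac{3154}{-9515} + \frac{16764}{-5165}\right)\right) \left(\left(16 + 8 \left(-190\right)\right) - 7016\right) = \left(-9303 + \left(\left(-3154\right) \left(- \frac{1}{9515}\right) + 16764 \left(- \frac{1}{5165}\right)\right)\right) \left(\left(16 - 1520\right) - 7016\right) = \left(-9303 + \left(\frac{3154}{9515} - \frac{16764}{5165}\right)\right) \left(-1504 - 7016\right) = \left(-9303 - \frac{5728762}{1965799}\right) \left(-8520\right) = \left(- \frac{18293556859}{1965799}\right) \left(-8520\right) = \frac{155861104438680}{1965799}$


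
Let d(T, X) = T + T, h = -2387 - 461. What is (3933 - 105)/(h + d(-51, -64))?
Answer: -1914/1475 ≈ -1.2976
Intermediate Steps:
h = -2848
d(T, X) = 2*T
(3933 - 105)/(h + d(-51, -64)) = (3933 - 105)/(-2848 + 2*(-51)) = 3828/(-2848 - 102) = 3828/(-2950) = 3828*(-1/2950) = -1914/1475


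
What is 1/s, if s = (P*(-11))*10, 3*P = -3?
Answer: 1/110 ≈ 0.0090909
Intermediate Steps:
P = -1 (P = (⅓)*(-3) = -1)
s = 110 (s = -1*(-11)*10 = 11*10 = 110)
1/s = 1/110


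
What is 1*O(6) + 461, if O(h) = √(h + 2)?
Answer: 461 + 2*√2 ≈ 463.83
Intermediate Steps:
O(h) = √(2 + h)
1*O(6) + 461 = 1*√(2 + 6) + 461 = 1*√8 + 461 = 1*(2*√2) + 461 = 2*√2 + 461 = 461 + 2*√2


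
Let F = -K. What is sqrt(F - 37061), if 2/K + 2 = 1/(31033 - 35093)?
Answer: I*sqrt(2444130763581)/8121 ≈ 192.51*I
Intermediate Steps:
K = -8120/8121 (K = 2/(-2 + 1/(31033 - 35093)) = 2/(-2 + 1/(-4060)) = 2/(-2 - 1/4060) = 2/(-8121/4060) = 2*(-4060/8121) = -8120/8121 ≈ -0.99988)
F = 8120/8121 (F = -1*(-8120/8121) = 8120/8121 ≈ 0.99988)
sqrt(F - 37061) = sqrt(8120/8121 - 37061) = sqrt(-300964261/8121) = I*sqrt(2444130763581)/8121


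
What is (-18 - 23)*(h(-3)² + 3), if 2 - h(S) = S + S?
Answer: -2747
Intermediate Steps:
h(S) = 2 - 2*S (h(S) = 2 - (S + S) = 2 - 2*S)
(-18 - 23)*(h(-3)² + 3) = (-18 - 23)*((2 - 2*(-3))² + 3) = -41*((2 + 6)² + 3) = -41*(8² + 3) = -41*(64 + 3) = -41*67 = -2747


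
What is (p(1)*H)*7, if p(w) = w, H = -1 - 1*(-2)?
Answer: 7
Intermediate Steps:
H = 1 (H = -1 + 2 = 1)
(p(1)*H)*7 = (1*1)*7 = 1*7 = 7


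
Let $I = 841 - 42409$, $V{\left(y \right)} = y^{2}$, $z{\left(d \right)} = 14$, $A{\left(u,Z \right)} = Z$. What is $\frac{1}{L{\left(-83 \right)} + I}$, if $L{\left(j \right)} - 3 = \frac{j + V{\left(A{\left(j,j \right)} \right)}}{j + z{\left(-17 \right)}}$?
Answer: $- \frac{69}{2874791} \approx -2.4002 \cdot 10^{-5}$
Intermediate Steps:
$L{\left(j \right)} = 3 + \frac{j + j^{2}}{14 + j}$ ($L{\left(j \right)} = 3 + \frac{j + j^{2}}{j + 14} = 3 + \frac{j + j^{2}}{14 + j}$)
$I = -41568$
$\frac{1}{L{\left(-83 \right)} + I} = \frac{1}{\frac{42 + \left(-83\right)^{2} + 4 \left(-83\right)}{14 - 83} - 41568} = \frac{1}{\frac{42 + 6889 - 332}{-69} - 41568} = \frac{1}{\left(- \frac{1}{69}\right) 6599 - 41568} = \frac{1}{- \frac{6599}{69} - 41568} = \frac{1}{- \frac{2874791}{69}} = - \frac{69}{2874791}$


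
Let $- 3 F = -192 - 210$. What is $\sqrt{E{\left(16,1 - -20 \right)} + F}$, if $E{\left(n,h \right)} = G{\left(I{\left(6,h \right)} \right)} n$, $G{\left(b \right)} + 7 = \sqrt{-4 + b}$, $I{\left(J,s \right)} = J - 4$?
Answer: $\sqrt{22 + 16 i \sqrt{2}} \approx 5.1749 + 2.1863 i$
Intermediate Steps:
$I{\left(J,s \right)} = -4 + J$
$F = 134$ ($F = - \frac{-192 - 210}{3} = \left(- \frac{1}{3}\right) \left(-402\right) = 134$)
$G{\left(b \right)} = -7 + \sqrt{-4 + b}$
$E{\left(n,h \right)} = n \left(-7 + i \sqrt{2}\right)$ ($E{\left(n,h \right)} = \left(-7 + \sqrt{-4 + \left(-4 + 6\right)}\right) n = \left(-7 + \sqrt{-4 + 2}\right) n = \left(-7 + \sqrt{-2}\right) n = \left(-7 + i \sqrt{2}\right) n = n \left(-7 + i \sqrt{2}\right)$)
$\sqrt{E{\left(16,1 - -20 \right)} + F} = \sqrt{16 \left(-7 + i \sqrt{2}\right) + 134} = \sqrt{\left(-112 + 16 i \sqrt{2}\right) + 134} = \sqrt{22 + 16 i \sqrt{2}}$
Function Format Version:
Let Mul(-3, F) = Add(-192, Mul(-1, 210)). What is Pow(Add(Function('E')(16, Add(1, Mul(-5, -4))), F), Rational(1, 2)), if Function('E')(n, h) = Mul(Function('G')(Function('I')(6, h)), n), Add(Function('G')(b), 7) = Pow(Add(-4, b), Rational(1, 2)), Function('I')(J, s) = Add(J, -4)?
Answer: Pow(Add(22, Mul(16, I, Pow(2, Rational(1, 2)))), Rational(1, 2)) ≈ Add(5.1749, Mul(2.1863, I))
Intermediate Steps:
Function('I')(J, s) = Add(-4, J)
F = 134 (F = Mul(Rational(-1, 3), Add(-192, Mul(-1, 210))) = Mul(Rational(-1, 3), Add(-192, -210)) = Mul(Rational(-1, 3), -402) = 134)
Function('G')(b) = Add(-7, Pow(Add(-4, b), Rational(1, 2)))
Function('E')(n, h) = Mul(n, Add(-7, Mul(I, Pow(2, Rational(1, 2))))) (Function('E')(n, h) = Mul(Add(-7, Pow(Add(-4, Add(-4, 6)), Rational(1, 2))), n) = Mul(Add(-7, Pow(Add(-4, 2), Rational(1, 2))), n) = Mul(Add(-7, Pow(-2, Rational(1, 2))), n) = Mul(Add(-7, Mul(I, Pow(2, Rational(1, 2)))), n) = Mul(n, Add(-7, Mul(I, Pow(2, Rational(1, 2))))))
Pow(Add(Function('E')(16, Add(1, Mul(-5, -4))), F), Rational(1, 2)) = Pow(Add(Mul(16, Add(-7, Mul(I, Pow(2, Rational(1, 2))))), 134), Rational(1, 2)) = Pow(Add(Add(-112, Mul(16, I, Pow(2, Rational(1, 2)))), 134), Rational(1, 2)) = Pow(Add(22, Mul(16, I, Pow(2, Rational(1, 2)))), Rational(1, 2))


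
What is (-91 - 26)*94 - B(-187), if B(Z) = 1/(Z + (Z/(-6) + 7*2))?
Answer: -9359292/851 ≈ -10998.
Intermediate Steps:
B(Z) = 1/(14 + 5*Z/6) (B(Z) = 1/(Z + (Z*(-⅙) + 14)) = 1/(Z + (-Z/6 + 14)) = 1/(Z + (14 - Z/6)) = 1/(14 + 5*Z/6))
(-91 - 26)*94 - B(-187) = (-91 - 26)*94 - 6/(84 + 5*(-187)) = -117*94 - 6/(84 - 935) = -10998 - 6/(-851) = -10998 - 6*(-1)/851 = -10998 - 1*(-6/851) = -10998 + 6/851 = -9359292/851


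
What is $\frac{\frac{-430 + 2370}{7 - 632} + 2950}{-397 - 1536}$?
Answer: $- \frac{368362}{241625} \approx -1.5245$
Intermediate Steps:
$\frac{\frac{-430 + 2370}{7 - 632} + 2950}{-397 - 1536} = \frac{\frac{1940}{-625} + 2950}{-1933} = \left(1940 \left(- \frac{1}{625}\right) + 2950\right) \left(- \frac{1}{1933}\right) = \left(- \frac{388}{125} + 2950\right) \left(- \frac{1}{1933}\right) = \frac{368362}{125} \left(- \frac{1}{1933}\right) = - \frac{368362}{241625}$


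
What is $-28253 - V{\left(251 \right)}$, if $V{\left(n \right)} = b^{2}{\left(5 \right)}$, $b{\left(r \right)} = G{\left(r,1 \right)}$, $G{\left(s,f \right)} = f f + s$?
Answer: $-28289$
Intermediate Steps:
$G{\left(s,f \right)} = s + f^{2}$ ($G{\left(s,f \right)} = f^{2} + s = s + f^{2}$)
$b{\left(r \right)} = 1 + r$ ($b{\left(r \right)} = r + 1^{2} = r + 1 = 1 + r$)
$V{\left(n \right)} = 36$ ($V{\left(n \right)} = \left(1 + 5\right)^{2} = 6^{2} = 36$)
$-28253 - V{\left(251 \right)} = -28253 - 36 = -28289$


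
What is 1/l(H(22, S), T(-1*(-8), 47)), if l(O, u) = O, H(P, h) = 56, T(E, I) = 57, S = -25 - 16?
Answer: 1/56 ≈ 0.017857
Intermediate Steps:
S = -41
1/l(H(22, S), T(-1*(-8), 47)) = 1/56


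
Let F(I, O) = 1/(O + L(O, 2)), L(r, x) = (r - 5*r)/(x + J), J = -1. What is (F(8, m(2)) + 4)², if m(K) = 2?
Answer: 529/36 ≈ 14.694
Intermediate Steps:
L(r, x) = -4*r/(-1 + x) (L(r, x) = (r - 5*r)/(x - 1) = (-4*r)/(-1 + x) = -4*r/(-1 + x))
F(I, O) = -1/(3*O) (F(I, O) = 1/(O - 4*O/(-1 + 2)) = 1/(O - 4*O/1) = 1/(O - 4*O*1) = 1/(O - 4*O) = 1/(-3*O) = -1/(3*O))
(F(8, m(2)) + 4)² = (-⅓/2 + 4)² = (-⅓*½ + 4)² = (-⅙ + 4)² = (23/6)² = 529/36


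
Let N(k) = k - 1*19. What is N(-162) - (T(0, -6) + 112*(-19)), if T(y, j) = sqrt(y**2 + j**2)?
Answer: 1941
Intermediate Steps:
N(k) = -19 + k (N(k) = k - 19 = -19 + k)
T(y, j) = sqrt(j**2 + y**2)
N(-162) - (T(0, -6) + 112*(-19)) = (-19 - 162) - (sqrt((-6)**2 + 0**2) + 112*(-19)) = -181 - (sqrt(36 + 0) - 2128) = -181 - (sqrt(36) - 2128) = -181 - (6 - 2128) = -181 - 1*(-2122) = -181 + 2122 = 1941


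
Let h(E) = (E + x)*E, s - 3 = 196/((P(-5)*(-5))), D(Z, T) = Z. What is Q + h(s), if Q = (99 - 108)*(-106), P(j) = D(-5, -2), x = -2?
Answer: 656141/625 ≈ 1049.8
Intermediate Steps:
P(j) = -5
s = 271/25 (s = 3 + 196/((-5*(-5))) = 3 + 196/25 = 271/25 ≈ 10.840)
Q = 954 (Q = -9*(-106) = 954)
h(E) = E*(-2 + E) (h(E) = (E - 2)*E = (-2 + E)*E = E*(-2 + E))
Q + h(s) = 954 + 271*(-2 + 271/25)/25 = 954 + (271/25)*(221/25) = 954 + 59891/625 = 656141/625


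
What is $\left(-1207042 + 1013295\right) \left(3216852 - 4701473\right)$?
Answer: $287640864887$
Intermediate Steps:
$\left(-1207042 + 1013295\right) \left(3216852 - 4701473\right) = \left(-193747\right) \left(-1484621\right) = 287640864887$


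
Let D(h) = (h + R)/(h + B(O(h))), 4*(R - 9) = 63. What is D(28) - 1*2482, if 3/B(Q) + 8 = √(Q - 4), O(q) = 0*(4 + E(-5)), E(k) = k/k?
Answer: -128907744/51977 + 633*I/103954 ≈ -2480.1 + 0.0060892*I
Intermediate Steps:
E(k) = 1
R = 99/4 (R = 9 + (¼)*63 = 9 + 63/4 = 99/4 ≈ 24.750)
O(q) = 0 (O(q) = 0*(4 + 1) = 0*5 = 0)
B(Q) = 3/(-8 + √(-4 + Q)) (B(Q) = 3/(-8 + √(Q - 4)) = 3/(-8 + √(-4 + Q)))
D(h) = (99/4 + h)/(h + 3*(-8 - 2*I)/68) (D(h) = (h + 99/4)/(h + 3/(-8 + √(-4 + 0))) = (99/4 + h)/(h + 3/(-8 + √(-4))) = (99/4 + h)/(h + 3/(-8 + 2*I)) = (99/4 + h)/(h + 3*((-8 - 2*I)/68)) = (99/4 + h)/(h + 3*(-8 - 2*I)/68))
D(28) - 1*2482 = 17*(99 + 4*28)/(2*(-12 - 3*I + 34*28)) - 1*2482 = 17*(99 + 112)/(2*(-12 - 3*I + 952)) - 2482 = (17/2)*211/(940 - 3*I) - 2482 = (17/2)*((940 + 3*I)/883609)*211 - 2482 = (99170/51977 + 633*I/103954) - 2482 = -128907744/51977 + 633*I/103954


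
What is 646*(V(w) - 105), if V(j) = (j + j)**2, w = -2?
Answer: -57494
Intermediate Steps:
V(j) = 4*j**2 (V(j) = (2*j)**2 = 4*j**2)
646*(V(w) - 105) = 646*(4*(-2)**2 - 105) = 646*(4*4 - 105) = 646*(16 - 105) = 646*(-89) = -57494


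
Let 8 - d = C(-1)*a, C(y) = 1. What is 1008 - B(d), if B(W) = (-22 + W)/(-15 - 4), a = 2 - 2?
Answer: 19138/19 ≈ 1007.3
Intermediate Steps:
a = 0
d = 8 (d = 8 - 0 = 8 - 1*0 = 8 + 0 = 8)
B(W) = 22/19 - W/19 (B(W) = (-22 + W)/(-19) = (-22 + W)*(-1/19) = 22/19 - W/19)
1008 - B(d) = 1008 - (22/19 - 1/19*8) = 1008 - (22/19 - 8/19) = 1008 - 1*14/19 = 1008 - 14/19 = 19138/19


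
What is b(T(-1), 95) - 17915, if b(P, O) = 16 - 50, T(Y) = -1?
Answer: -17949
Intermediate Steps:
b(P, O) = -34
b(T(-1), 95) - 17915 = -34 - 17915 = -17949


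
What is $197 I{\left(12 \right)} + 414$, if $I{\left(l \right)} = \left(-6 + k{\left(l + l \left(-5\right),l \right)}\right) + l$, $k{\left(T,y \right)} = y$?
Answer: $3960$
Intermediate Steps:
$I{\left(l \right)} = -6 + 2 l$ ($I{\left(l \right)} = \left(-6 + l\right) + l = -6 + 2 l$)
$197 I{\left(12 \right)} + 414 = 197 \left(-6 + 2 \cdot 12\right) + 414 = 197 \left(-6 + 24\right) + 414 = 197 \cdot 18 + 414 = 3546 + 414 = 3960$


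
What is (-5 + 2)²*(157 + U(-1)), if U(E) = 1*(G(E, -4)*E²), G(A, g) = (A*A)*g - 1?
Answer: 1368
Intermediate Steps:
G(A, g) = -1 + g*A² (G(A, g) = A²*g - 1 = g*A² - 1 = -1 + g*A²)
U(E) = E²*(-1 - 4*E²) (U(E) = 1*((-1 - 4*E²)*E²) = 1*(E²*(-1 - 4*E²)) = E²*(-1 - 4*E²))
(-5 + 2)²*(157 + U(-1)) = (-5 + 2)²*(157 + (-1*(-1)² - 4*(-1)⁴)) = (-3)²*(157 + (-1*1 - 4*1)) = 9*(157 + (-1 - 4)) = 9*(157 - 5) = 9*152 = 1368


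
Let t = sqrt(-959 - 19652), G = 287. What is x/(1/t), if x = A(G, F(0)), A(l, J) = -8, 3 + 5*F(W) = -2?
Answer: -8*I*sqrt(20611) ≈ -1148.5*I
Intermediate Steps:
F(W) = -1 (F(W) = -3/5 + (1/5)*(-2) = -3/5 - 2/5 = -1)
t = I*sqrt(20611) (t = sqrt(-20611) = I*sqrt(20611) ≈ 143.57*I)
x = -8
x/(1/t) = -8*I*sqrt(20611)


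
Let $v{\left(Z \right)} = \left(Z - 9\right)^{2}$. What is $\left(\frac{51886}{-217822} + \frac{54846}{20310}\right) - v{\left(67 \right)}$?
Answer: $- \frac{1239277066144}{368663735} \approx -3361.5$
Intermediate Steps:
$v{\left(Z \right)} = \left(-9 + Z\right)^{2}$
$\left(\frac{51886}{-217822} + \frac{54846}{20310}\right) - v{\left(67 \right)} = \left(\frac{51886}{-217822} + \frac{54846}{20310}\right) - \left(-9 + 67\right)^{2} = \left(51886 \left(- \frac{1}{217822}\right) + 54846 \cdot \frac{1}{20310}\right) - 58^{2} = \left(- \frac{25943}{108911} + \frac{9141}{3385}\right) - 3364 = \frac{907738396}{368663735} - 3364 = - \frac{1239277066144}{368663735}$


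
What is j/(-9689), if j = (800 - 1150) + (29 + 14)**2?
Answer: -1499/9689 ≈ -0.15471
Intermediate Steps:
j = 1499 (j = -350 + 43**2 = -350 + 1849 = 1499)
j/(-9689) = 1499/(-9689) = 1499*(-1/9689) = -1499/9689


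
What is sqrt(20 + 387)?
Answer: sqrt(407) ≈ 20.174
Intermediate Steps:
sqrt(20 + 387) = sqrt(407)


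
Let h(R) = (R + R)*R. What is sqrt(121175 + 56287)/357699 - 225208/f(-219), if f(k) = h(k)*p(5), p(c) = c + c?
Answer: -56302/239805 + sqrt(19718)/119233 ≈ -0.23360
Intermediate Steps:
h(R) = 2*R**2 (h(R) = (2*R)*R = 2*R**2)
p(c) = 2*c
f(k) = 20*k**2 (f(k) = (2*k**2)*(2*5) = (2*k**2)*10 = 20*k**2)
sqrt(121175 + 56287)/357699 - 225208/f(-219) = sqrt(121175 + 56287)/357699 - 225208/(20*(-219)**2) = sqrt(177462)*(1/357699) - 225208/(20*47961) = (3*sqrt(19718))*(1/357699) - 225208/959220 = sqrt(19718)/119233 - 225208*1/959220 = sqrt(19718)/119233 - 56302/239805 = -56302/239805 + sqrt(19718)/119233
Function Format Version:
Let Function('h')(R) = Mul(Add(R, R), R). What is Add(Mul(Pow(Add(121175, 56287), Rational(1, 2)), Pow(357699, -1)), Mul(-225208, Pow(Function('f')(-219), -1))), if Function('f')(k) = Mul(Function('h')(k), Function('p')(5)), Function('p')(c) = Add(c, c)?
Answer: Add(Rational(-56302, 239805), Mul(Rational(1, 119233), Pow(19718, Rational(1, 2)))) ≈ -0.23360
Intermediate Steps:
Function('h')(R) = Mul(2, Pow(R, 2)) (Function('h')(R) = Mul(Mul(2, R), R) = Mul(2, Pow(R, 2)))
Function('p')(c) = Mul(2, c)
Function('f')(k) = Mul(20, Pow(k, 2)) (Function('f')(k) = Mul(Mul(2, Pow(k, 2)), Mul(2, 5)) = Mul(Mul(2, Pow(k, 2)), 10) = Mul(20, Pow(k, 2)))
Add(Mul(Pow(Add(121175, 56287), Rational(1, 2)), Pow(357699, -1)), Mul(-225208, Pow(Function('f')(-219), -1))) = Add(Mul(Pow(Add(121175, 56287), Rational(1, 2)), Pow(357699, -1)), Mul(-225208, Pow(Mul(20, Pow(-219, 2)), -1))) = Add(Mul(Pow(177462, Rational(1, 2)), Rational(1, 357699)), Mul(-225208, Pow(Mul(20, 47961), -1))) = Add(Mul(Mul(3, Pow(19718, Rational(1, 2))), Rational(1, 357699)), Mul(-225208, Pow(959220, -1))) = Add(Mul(Rational(1, 119233), Pow(19718, Rational(1, 2))), Mul(-225208, Rational(1, 959220))) = Add(Mul(Rational(1, 119233), Pow(19718, Rational(1, 2))), Rational(-56302, 239805)) = Add(Rational(-56302, 239805), Mul(Rational(1, 119233), Pow(19718, Rational(1, 2))))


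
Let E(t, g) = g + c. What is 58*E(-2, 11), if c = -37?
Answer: -1508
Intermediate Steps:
E(t, g) = -37 + g (E(t, g) = g - 37 = -37 + g)
58*E(-2, 11) = 58*(-37 + 11) = 58*(-26) = -1508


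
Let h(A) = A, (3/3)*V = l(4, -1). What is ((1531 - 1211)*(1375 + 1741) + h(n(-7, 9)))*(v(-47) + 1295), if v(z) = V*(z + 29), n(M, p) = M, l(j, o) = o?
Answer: 1309209369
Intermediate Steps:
V = -1
v(z) = -29 - z (v(z) = -(z + 29) = -(29 + z) = -29 - z)
((1531 - 1211)*(1375 + 1741) + h(n(-7, 9)))*(v(-47) + 1295) = ((1531 - 1211)*(1375 + 1741) - 7)*((-29 - 1*(-47)) + 1295) = (320*3116 - 7)*((-29 + 47) + 1295) = (997120 - 7)*(18 + 1295) = 997113*1313 = 1309209369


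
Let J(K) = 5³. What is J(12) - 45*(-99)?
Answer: 4580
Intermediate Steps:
J(K) = 125
J(12) - 45*(-99) = 125 - 45*(-99) = 125 + 4455 = 4580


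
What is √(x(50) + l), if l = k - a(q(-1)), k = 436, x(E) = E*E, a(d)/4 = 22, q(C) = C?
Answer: 4*√178 ≈ 53.367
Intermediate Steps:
a(d) = 88 (a(d) = 4*22 = 88)
x(E) = E²
l = 348 (l = 436 - 1*88 = 436 - 88 = 348)
√(x(50) + l) = √(50² + 348) = √(2500 + 348) = √2848 = 4*√178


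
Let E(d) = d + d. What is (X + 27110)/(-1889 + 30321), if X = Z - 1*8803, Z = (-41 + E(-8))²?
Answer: 5389/7108 ≈ 0.75816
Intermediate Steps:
E(d) = 2*d
Z = 3249 (Z = (-41 + 2*(-8))² = (-41 - 16)² = (-57)² = 3249)
X = -5554 (X = 3249 - 1*8803 = 3249 - 8803 = -5554)
(X + 27110)/(-1889 + 30321) = (-5554 + 27110)/(-1889 + 30321) = 21556/28432 = 21556*(1/28432) = 5389/7108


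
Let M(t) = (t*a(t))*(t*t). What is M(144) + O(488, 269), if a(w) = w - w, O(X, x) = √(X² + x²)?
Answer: √310505 ≈ 557.23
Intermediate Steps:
a(w) = 0
M(t) = 0 (M(t) = (t*0)*(t*t) = 0*t² = 0)
M(144) + O(488, 269) = 0 + √(488² + 269²) = 0 + √(238144 + 72361) = 0 + √310505 = √310505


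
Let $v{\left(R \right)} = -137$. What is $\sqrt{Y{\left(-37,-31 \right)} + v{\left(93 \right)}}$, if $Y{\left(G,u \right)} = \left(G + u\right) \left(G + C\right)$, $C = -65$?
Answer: $\sqrt{6799} \approx 82.456$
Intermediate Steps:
$Y{\left(G,u \right)} = \left(-65 + G\right) \left(G + u\right)$ ($Y{\left(G,u \right)} = \left(G + u\right) \left(G - 65\right) = \left(G + u\right) \left(-65 + G\right) = \left(-65 + G\right) \left(G + u\right)$)
$\sqrt{Y{\left(-37,-31 \right)} + v{\left(93 \right)}} = \sqrt{\left(\left(-37\right)^{2} - -2405 - -2015 - -1147\right) - 137} = \sqrt{\left(1369 + 2405 + 2015 + 1147\right) - 137} = \sqrt{6936 - 137} = \sqrt{6799}$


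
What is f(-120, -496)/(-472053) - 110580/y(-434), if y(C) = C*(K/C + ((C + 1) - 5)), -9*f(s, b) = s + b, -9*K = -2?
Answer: -422922315122/726842190591 ≈ -0.58186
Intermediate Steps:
K = 2/9 (K = -⅑*(-2) = 2/9 ≈ 0.22222)
f(s, b) = -b/9 - s/9 (f(s, b) = -(s + b)/9 = -(b + s)/9 = -b/9 - s/9)
y(C) = C*(-4 + C + 2/(9*C)) (y(C) = C*(2/(9*C) + ((C + 1) - 5)) = C*(2/(9*C) + ((1 + C) - 5)) = C*(2/(9*C) + (-4 + C)) = C*(-4 + C + 2/(9*C)))
f(-120, -496)/(-472053) - 110580/y(-434) = (-⅑*(-496) - ⅑*(-120))/(-472053) - 110580/(2/9 + (-434)² - 4*(-434)) = (496/9 + 40/3)*(-1/472053) - 110580/(2/9 + 188356 + 1736) = (616/9)*(-1/472053) - 110580/1710830/9 = -616/4248477 - 110580*9/1710830 = -616/4248477 - 99522/171083 = -422922315122/726842190591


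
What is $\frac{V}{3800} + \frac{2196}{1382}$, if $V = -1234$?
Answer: $\frac{1659853}{1312900} \approx 1.2643$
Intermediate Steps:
$\frac{V}{3800} + \frac{2196}{1382} = - \frac{1234}{3800} + \frac{2196}{1382} = \left(-1234\right) \frac{1}{3800} + 2196 \cdot \frac{1}{1382} = - \frac{617}{1900} + \frac{1098}{691} = \frac{1659853}{1312900}$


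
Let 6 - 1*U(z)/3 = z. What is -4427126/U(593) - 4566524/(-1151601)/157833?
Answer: 268225755321553174/106693496051571 ≈ 2514.0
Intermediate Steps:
U(z) = 18 - 3*z
-4427126/U(593) - 4566524/(-1151601)/157833 = -4427126/(18 - 3*593) - 4566524/(-1151601)/157833 = -4427126/(18 - 1779) - 4566524*(-1/1151601)*(1/157833) = -4427126/(-1761) + (4566524/1151601)*(1/157833) = -4427126*(-1/1761) + 4566524/181760640633 = 4427126/1761 + 4566524/181760640633 = 268225755321553174/106693496051571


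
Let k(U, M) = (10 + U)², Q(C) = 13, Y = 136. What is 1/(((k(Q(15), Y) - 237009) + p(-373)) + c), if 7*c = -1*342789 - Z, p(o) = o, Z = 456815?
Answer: -7/2457575 ≈ -2.8483e-6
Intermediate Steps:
c = -799604/7 (c = (-1*342789 - 1*456815)/7 = (-342789 - 456815)/7 = (⅐)*(-799604) = -799604/7 ≈ -1.1423e+5)
1/(((k(Q(15), Y) - 237009) + p(-373)) + c) = 1/((((10 + 13)² - 237009) - 373) - 799604/7) = 1/(((23² - 237009) - 373) - 799604/7) = 1/(((529 - 237009) - 373) - 799604/7) = 1/((-236480 - 373) - 799604/7) = 1/(-236853 - 799604/7) = 1/(-2457575/7) = -7/2457575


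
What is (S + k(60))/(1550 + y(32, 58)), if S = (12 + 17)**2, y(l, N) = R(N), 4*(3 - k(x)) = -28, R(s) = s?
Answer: 851/1608 ≈ 0.52923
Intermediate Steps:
k(x) = 10 (k(x) = 3 - 1/4*(-28) = 3 + 7 = 10)
y(l, N) = N
S = 841 (S = 29**2 = 841)
(S + k(60))/(1550 + y(32, 58)) = (841 + 10)/(1550 + 58) = 851/1608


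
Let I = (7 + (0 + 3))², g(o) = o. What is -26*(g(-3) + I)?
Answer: -2522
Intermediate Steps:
I = 100 (I = (7 + 3)² = 10² = 100)
-26*(g(-3) + I) = -26*(-3 + 100) = -26*97 = -2522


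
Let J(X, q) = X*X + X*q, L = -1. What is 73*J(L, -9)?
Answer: 730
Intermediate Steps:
J(X, q) = X**2 + X*q
73*J(L, -9) = 73*(-(-1 - 9)) = 73*(-1*(-10)) = 73*10 = 730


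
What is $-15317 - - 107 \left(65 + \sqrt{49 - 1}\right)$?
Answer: $-8362 + 428 \sqrt{3} \approx -7620.7$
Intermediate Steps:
$-15317 - - 107 \left(65 + \sqrt{49 - 1}\right) = -15317 - - 107 \left(65 + \sqrt{48}\right) = -15317 - - 107 \left(65 + 4 \sqrt{3}\right) = -15317 - \left(-6955 - 428 \sqrt{3}\right) = -15317 + \left(6955 + 428 \sqrt{3}\right) = -8362 + 428 \sqrt{3}$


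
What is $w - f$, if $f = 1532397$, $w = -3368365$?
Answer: $-4900762$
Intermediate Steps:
$w - f = -3368365 - 1532397 = -4900762$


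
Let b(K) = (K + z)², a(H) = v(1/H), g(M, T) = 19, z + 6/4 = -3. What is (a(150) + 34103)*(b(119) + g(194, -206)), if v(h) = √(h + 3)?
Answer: 1790987251/4 + 52517*√2706/120 ≈ 4.4777e+8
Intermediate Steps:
z = -9/2 (z = -3/2 - 3 = -9/2 ≈ -4.5000)
v(h) = √(3 + h)
a(H) = √(3 + 1/H)
b(K) = (-9/2 + K)² (b(K) = (K - 9/2)² = (-9/2 + K)²)
(a(150) + 34103)*(b(119) + g(194, -206)) = (√(3 + 1/150) + 34103)*((-9 + 2*119)²/4 + 19) = (√(3 + 1/150) + 34103)*((-9 + 238)²/4 + 19) = (√(451/150) + 34103)*((¼)*229² + 19) = (√2706/30 + 34103)*((¼)*52441 + 19) = (34103 + √2706/30)*(52441/4 + 19) = (34103 + √2706/30)*(52517/4) = 1790987251/4 + 52517*√2706/120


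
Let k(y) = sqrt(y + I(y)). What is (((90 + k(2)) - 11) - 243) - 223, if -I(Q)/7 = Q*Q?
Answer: -387 + I*sqrt(26) ≈ -387.0 + 5.099*I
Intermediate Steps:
I(Q) = -7*Q**2 (I(Q) = -7*Q*Q = -7*Q**2)
k(y) = sqrt(y - 7*y**2)
(((90 + k(2)) - 11) - 243) - 223 = (((90 + sqrt(2*(1 - 7*2))) - 11) - 243) - 223 = (((90 + sqrt(2*(1 - 14))) - 11) - 243) - 223 = (((90 + sqrt(2*(-13))) - 11) - 243) - 223 = (((90 + sqrt(-26)) - 11) - 243) - 223 = (((90 + I*sqrt(26)) - 11) - 243) - 223 = ((79 + I*sqrt(26)) - 243) - 223 = (-164 + I*sqrt(26)) - 223 = -387 + I*sqrt(26)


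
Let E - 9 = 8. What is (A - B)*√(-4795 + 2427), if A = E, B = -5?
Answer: 176*I*√37 ≈ 1070.6*I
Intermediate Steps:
E = 17 (E = 9 + 8 = 17)
A = 17
(A - B)*√(-4795 + 2427) = (17 - 1*(-5))*√(-4795 + 2427) = (17 + 5)*√(-2368) = 22*(8*I*√37) = 176*I*√37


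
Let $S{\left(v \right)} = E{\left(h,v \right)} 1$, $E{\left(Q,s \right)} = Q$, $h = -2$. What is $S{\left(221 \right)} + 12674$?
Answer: $12672$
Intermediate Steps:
$S{\left(v \right)} = -2$ ($S{\left(v \right)} = \left(-2\right) 1 = -2$)
$S{\left(221 \right)} + 12674 = -2 + 12674 = 12672$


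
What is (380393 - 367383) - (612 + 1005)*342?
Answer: -540004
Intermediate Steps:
(380393 - 367383) - (612 + 1005)*342 = 13010 - 1617*342 = 13010 - 1*553014 = 13010 - 553014 = -540004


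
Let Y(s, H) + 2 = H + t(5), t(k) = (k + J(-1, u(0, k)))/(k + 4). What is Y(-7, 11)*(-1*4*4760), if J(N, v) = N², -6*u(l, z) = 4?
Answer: -552160/3 ≈ -1.8405e+5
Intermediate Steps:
u(l, z) = -⅔ (u(l, z) = -⅙*4 = -⅔)
t(k) = (1 + k)/(4 + k) (t(k) = (k + (-1)²)/(k + 4) = (k + 1)/(4 + k) = (1 + k)/(4 + k))
Y(s, H) = -4/3 + H (Y(s, H) = -2 + (H + (1 + 5)/(4 + 5)) = -2 + (H + 6/9) = -2 + (H + (⅑)*6) = -2 + (H + ⅔) = -2 + (⅔ + H) = -4/3 + H)
Y(-7, 11)*(-1*4*4760) = (-4/3 + 11)*(-1*4*4760) = 29*(-4*4760)/3 = (29/3)*(-19040) = -552160/3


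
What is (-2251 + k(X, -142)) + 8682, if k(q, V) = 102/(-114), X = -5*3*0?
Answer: 122172/19 ≈ 6430.1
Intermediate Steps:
X = 0 (X = -15*0 = 0)
k(q, V) = -17/19 (k(q, V) = 102*(-1/114) = -17/19)
(-2251 + k(X, -142)) + 8682 = (-2251 - 17/19) + 8682 = -42786/19 + 8682 = 122172/19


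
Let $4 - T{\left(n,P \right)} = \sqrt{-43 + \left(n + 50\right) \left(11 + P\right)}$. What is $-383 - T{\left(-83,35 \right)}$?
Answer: $-387 + i \sqrt{1561} \approx -387.0 + 39.51 i$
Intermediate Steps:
$T{\left(n,P \right)} = 4 - \sqrt{-43 + \left(11 + P\right) \left(50 + n\right)}$ ($T{\left(n,P \right)} = 4 - \sqrt{-43 + \left(n + 50\right) \left(11 + P\right)} = 4 - \sqrt{-43 + \left(50 + n\right) \left(11 + P\right)} = 4 - \sqrt{-43 + \left(11 + P\right) \left(50 + n\right)}$)
$-383 - T{\left(-83,35 \right)} = -383 - \left(4 - \sqrt{507 + 11 \left(-83\right) + 50 \cdot 35 + 35 \left(-83\right)}\right) = -383 - \left(4 - \sqrt{507 - 913 + 1750 - 2905}\right) = -383 - \left(4 - \sqrt{-1561}\right) = -383 - \left(4 - i \sqrt{1561}\right) = -387 + i \sqrt{1561}$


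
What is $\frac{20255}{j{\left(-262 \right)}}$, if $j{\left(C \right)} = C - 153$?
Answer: $- \frac{4051}{83} \approx -48.807$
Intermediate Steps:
$j{\left(C \right)} = -153 + C$
$\frac{20255}{j{\left(-262 \right)}} = \frac{20255}{-153 - 262} = \frac{20255}{-415} = 20255 \left(- \frac{1}{415}\right) = - \frac{4051}{83}$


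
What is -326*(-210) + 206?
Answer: 68666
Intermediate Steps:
-326*(-210) + 206 = 68460 + 206 = 68666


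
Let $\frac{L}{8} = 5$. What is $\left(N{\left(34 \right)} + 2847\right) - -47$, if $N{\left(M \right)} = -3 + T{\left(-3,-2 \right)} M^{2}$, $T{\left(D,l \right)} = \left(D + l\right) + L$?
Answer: $43351$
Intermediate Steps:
$L = 40$ ($L = 8 \cdot 5 = 40$)
$T{\left(D,l \right)} = 40 + D + l$ ($T{\left(D,l \right)} = \left(D + l\right) + 40 = 40 + D + l$)
$N{\left(M \right)} = -3 + 35 M^{2}$ ($N{\left(M \right)} = -3 + \left(40 - 3 - 2\right) M^{2} = -3 + 35 M^{2}$)
$\left(N{\left(34 \right)} + 2847\right) - -47 = \left(\left(-3 + 35 \cdot 34^{2}\right) + 2847\right) - -47 = \left(\left(-3 + 35 \cdot 1156\right) + 2847\right) + \left(64 - 17\right) = \left(\left(-3 + 40460\right) + 2847\right) + 47 = \left(40457 + 2847\right) + 47 = 43304 + 47 = 43351$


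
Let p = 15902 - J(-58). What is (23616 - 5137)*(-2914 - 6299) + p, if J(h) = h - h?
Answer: -170231125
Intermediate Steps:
J(h) = 0
p = 15902 (p = 15902 - 1*0 = 15902 + 0 = 15902)
(23616 - 5137)*(-2914 - 6299) + p = (23616 - 5137)*(-2914 - 6299) + 15902 = 18479*(-9213) + 15902 = -170247027 + 15902 = -170231125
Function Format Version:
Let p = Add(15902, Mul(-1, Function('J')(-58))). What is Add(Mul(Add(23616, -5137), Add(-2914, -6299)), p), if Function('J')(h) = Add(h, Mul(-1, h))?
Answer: -170231125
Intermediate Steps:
Function('J')(h) = 0
p = 15902 (p = Add(15902, Mul(-1, 0)) = Add(15902, 0) = 15902)
Add(Mul(Add(23616, -5137), Add(-2914, -6299)), p) = Add(Mul(Add(23616, -5137), Add(-2914, -6299)), 15902) = Add(Mul(18479, -9213), 15902) = Add(-170247027, 15902) = -170231125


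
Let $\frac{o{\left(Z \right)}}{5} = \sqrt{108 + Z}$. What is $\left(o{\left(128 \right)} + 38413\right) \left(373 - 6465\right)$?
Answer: $-234011996 - 60920 \sqrt{59} \approx -2.3448 \cdot 10^{8}$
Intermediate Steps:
$o{\left(Z \right)} = 5 \sqrt{108 + Z}$
$\left(o{\left(128 \right)} + 38413\right) \left(373 - 6465\right) = \left(5 \sqrt{108 + 128} + 38413\right) \left(373 - 6465\right) = \left(5 \sqrt{236} + 38413\right) \left(-6092\right) = \left(5 \cdot 2 \sqrt{59} + 38413\right) \left(-6092\right) = \left(10 \sqrt{59} + 38413\right) \left(-6092\right) = \left(38413 + 10 \sqrt{59}\right) \left(-6092\right) = -234011996 - 60920 \sqrt{59}$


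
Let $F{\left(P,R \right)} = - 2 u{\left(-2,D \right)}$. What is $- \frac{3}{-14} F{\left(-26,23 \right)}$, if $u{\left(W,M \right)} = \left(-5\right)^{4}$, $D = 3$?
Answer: $- \frac{1875}{7} \approx -267.86$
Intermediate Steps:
$u{\left(W,M \right)} = 625$
$F{\left(P,R \right)} = -1250$ ($F{\left(P,R \right)} = \left(-2\right) 625 = -1250$)
$- \frac{3}{-14} F{\left(-26,23 \right)} = - \frac{3}{-14} \left(-1250\right) = \left(-3\right) \left(- \frac{1}{14}\right) \left(-1250\right) = \frac{3}{14} \left(-1250\right) = - \frac{1875}{7}$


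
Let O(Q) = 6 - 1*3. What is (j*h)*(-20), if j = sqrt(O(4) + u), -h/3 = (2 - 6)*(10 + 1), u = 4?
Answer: -2640*sqrt(7) ≈ -6984.8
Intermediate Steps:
O(Q) = 3 (O(Q) = 6 - 3 = 3)
h = 132 (h = -3*(2 - 6)*(10 + 1) = -(-12)*11 = -3*(-44) = 132)
j = sqrt(7) (j = sqrt(3 + 4) = sqrt(7) ≈ 2.6458)
(j*h)*(-20) = (sqrt(7)*132)*(-20) = (132*sqrt(7))*(-20) = -2640*sqrt(7)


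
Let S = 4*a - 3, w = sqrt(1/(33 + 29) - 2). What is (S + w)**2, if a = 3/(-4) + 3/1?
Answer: (372 + I*sqrt(7626))**2/3844 ≈ 34.016 + 16.902*I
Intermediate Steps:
a = 9/4 (a = 3*(-1/4) + 3*1 = -3/4 + 3 = 9/4 ≈ 2.2500)
w = I*sqrt(7626)/62 (w = sqrt(1/62 - 2) = sqrt(-123/62) = I*sqrt(7626)/62 ≈ 1.4085*I)
S = 6 (S = 4*(9/4) - 3 = 9 - 3 = 6)
(S + w)**2 = (6 + I*sqrt(7626)/62)**2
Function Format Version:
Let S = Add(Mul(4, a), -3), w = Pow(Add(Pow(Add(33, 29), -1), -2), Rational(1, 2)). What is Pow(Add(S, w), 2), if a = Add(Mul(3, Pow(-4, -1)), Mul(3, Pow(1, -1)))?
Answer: Mul(Rational(1, 3844), Pow(Add(372, Mul(I, Pow(7626, Rational(1, 2)))), 2)) ≈ Add(34.016, Mul(16.902, I))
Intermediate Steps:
a = Rational(9, 4) (a = Add(Mul(3, Rational(-1, 4)), Mul(3, 1)) = Add(Rational(-3, 4), 3) = Rational(9, 4) ≈ 2.2500)
w = Mul(Rational(1, 62), I, Pow(7626, Rational(1, 2))) (w = Pow(Add(Pow(62, -1), -2), Rational(1, 2)) = Pow(Add(Rational(1, 62), -2), Rational(1, 2)) = Pow(Rational(-123, 62), Rational(1, 2)) = Mul(Rational(1, 62), I, Pow(7626, Rational(1, 2))) ≈ Mul(1.4085, I))
S = 6 (S = Add(Mul(4, Rational(9, 4)), -3) = Add(9, -3) = 6)
Pow(Add(S, w), 2) = Pow(Add(6, Mul(Rational(1, 62), I, Pow(7626, Rational(1, 2)))), 2)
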